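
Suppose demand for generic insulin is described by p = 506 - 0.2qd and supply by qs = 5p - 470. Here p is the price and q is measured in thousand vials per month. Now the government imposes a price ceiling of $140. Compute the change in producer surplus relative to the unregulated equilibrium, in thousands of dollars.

Rearranging demand gives qd = 2530 - 5p. Setting quantity demanded equal to quantity supplied, 2530 - 5p = 5p - 470, gives p* = 300 and q* = 1030.
Because the ceiling (140) lies below the market-clearing price, it is binding.
At p = 140: qd = 2530 - 5·140 = 1830 and qs = 5·140 - 470 = 230.
Producer surplus without the control is ½ · (300 - 94) · 1030 = 106090.
With the ceiling, producers sell 230 units at 140, so PS = ½ · (140 - 94) · 230 = 5290.
Change in producer surplus = 5290 - 106090 = -100800.

-100800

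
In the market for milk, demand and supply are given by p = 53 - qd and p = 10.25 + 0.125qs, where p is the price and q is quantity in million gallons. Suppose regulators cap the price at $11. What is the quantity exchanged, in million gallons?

Rearranging demand gives qd = 53 - p; rearranging supply gives qs = 8p - 82. Without the control the market clears where 53 - p = 8p - 82, i.e. p* = 15 and q* = 38.
Because the ceiling (11) lies below the market-clearing price, it is binding.
At p = 11: qd = 53 - 11 = 42 and qs = 8·11 - 82 = 6.
The quantity actually transacted is the short side, supply: 6.

6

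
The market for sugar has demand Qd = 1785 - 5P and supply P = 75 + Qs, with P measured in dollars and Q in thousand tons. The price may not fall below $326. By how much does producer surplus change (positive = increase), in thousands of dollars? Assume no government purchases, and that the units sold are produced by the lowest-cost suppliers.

Rearranging supply gives Qs = P - 75. In a free market, 1785 - 5P = P - 75 gives the equilibrium P* = 310, Q* = 235.
Since 326 > 310, the floor is binding.
At P = 326: Qd = 1785 - 5·326 = 155 and Qs = 326 - 75 = 251.
Producer surplus without the control is ½ · (310 - 75) · 235 = 27612.5.
With the floor, 155 units are sold at 326. The supply price at Q = 155 is 230, so PS = ½ · [(326 - 75) + (326 - 230)] · 155 = 26892.5.
Change in producer surplus = 26892.5 - 27612.5 = -720.

-720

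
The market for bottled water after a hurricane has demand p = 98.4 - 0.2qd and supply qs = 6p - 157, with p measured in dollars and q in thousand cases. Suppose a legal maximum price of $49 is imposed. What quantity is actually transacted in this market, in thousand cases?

Rearranging demand gives qd = 492 - 5p. Equilibrium: 492 - 5p = 6p - 157, so 649 = 11p and p* = 59, q* = 197.
The ceiling of 49 is below the equilibrium price 59, so it binds.
At p = 49: qd = 492 - 5·49 = 247 and qs = 6·49 - 157 = 137.
The quantity actually transacted is the short side, supply: 137.

137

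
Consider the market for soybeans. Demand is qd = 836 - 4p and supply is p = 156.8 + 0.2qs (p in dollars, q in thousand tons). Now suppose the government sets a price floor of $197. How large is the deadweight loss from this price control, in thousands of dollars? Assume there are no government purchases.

1040.4

Rearranging supply gives qs = 5p - 784. In a free market, 836 - 4p = 5p - 784 gives the equilibrium p* = 180, q* = 116.
Because the floor (197) lies above the market-clearing price, it is binding.
At p = 197: qd = 836 - 4·197 = 48 and qs = 5·197 - 784 = 201.
Quantity traded falls to 48. At q = 48 the demand price is (836 - 48)/4 = 197 and the supply price is (784 + 48)/5 = 166.4.
Deadweight loss = ½ · (197 - 166.4) · (116 - 48) = ½ · 30.6 · 68 = 1040.4.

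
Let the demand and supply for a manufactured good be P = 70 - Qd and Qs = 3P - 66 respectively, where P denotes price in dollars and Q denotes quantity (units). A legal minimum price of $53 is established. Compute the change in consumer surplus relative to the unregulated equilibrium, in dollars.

-503.5

Rearranging demand gives Qd = 70 - P. Equilibrium: 70 - P = 3P - 66, so 136 = 4P and P* = 34, Q* = 36.
Since 53 > 34, the floor is binding.
At P = 53: Qd = 70 - 53 = 17 and Qs = 3·53 - 66 = 93.
Consumer surplus without the control is ½ · (70 - 34) · 36 = 648.
With the floor, consumers buy 17 units at 53, so CS = ½ · (70 - 53) · 17 = 144.5.
Change in consumer surplus = 144.5 - 648 = -503.5.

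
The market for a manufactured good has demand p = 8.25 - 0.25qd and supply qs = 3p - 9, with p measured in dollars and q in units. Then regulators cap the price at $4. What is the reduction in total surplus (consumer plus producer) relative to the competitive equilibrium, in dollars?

10.5

Rearranging demand gives qd = 33 - 4p. Equilibrium: 33 - 4p = 3p - 9, so 42 = 7p and p* = 6, q* = 9.
Since 4 < 6, the ceiling is binding.
At p = 4: qd = 33 - 4·4 = 17 and qs = 3·4 - 9 = 3.
Quantity traded falls to 3. At q = 3 the demand price is (33 - 3)/4 = 7.5 and the supply price is (9 + 3)/3 = 4.
Deadweight loss = ½ · (7.5 - 4) · (9 - 3) = ½ · 3.5 · 6 = 10.5.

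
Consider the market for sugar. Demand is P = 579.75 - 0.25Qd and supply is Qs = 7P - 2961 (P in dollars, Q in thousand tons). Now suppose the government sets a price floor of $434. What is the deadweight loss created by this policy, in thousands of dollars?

0

Rearranging demand gives Qd = 2319 - 4P. Setting quantity demanded equal to quantity supplied, 2319 - 4P = 7P - 2961, gives P* = 480 and Q* = 399.
Since 434 is below P* = 480, the floor does not bind and the free-market outcome prevails.
Since the control does not bind, no trades are prevented and deadweight loss is zero.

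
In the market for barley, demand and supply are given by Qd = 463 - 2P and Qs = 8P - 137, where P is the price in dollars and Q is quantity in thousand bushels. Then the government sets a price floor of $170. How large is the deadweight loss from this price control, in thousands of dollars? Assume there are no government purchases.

Setting quantity demanded equal to quantity supplied, 463 - 2P = 8P - 137, gives P* = 60 and Q* = 343.
The floor of 170 is above the equilibrium price 60, so it binds.
At P = 170: Qd = 463 - 2·170 = 123 and Qs = 8·170 - 137 = 1223.
Quantity traded falls to 123. At Q = 123 the demand price is (463 - 123)/2 = 170 and the supply price is (137 + 123)/8 = 32.5.
Deadweight loss = ½ · (170 - 32.5) · (343 - 123) = ½ · 137.5 · 220 = 15125.

15125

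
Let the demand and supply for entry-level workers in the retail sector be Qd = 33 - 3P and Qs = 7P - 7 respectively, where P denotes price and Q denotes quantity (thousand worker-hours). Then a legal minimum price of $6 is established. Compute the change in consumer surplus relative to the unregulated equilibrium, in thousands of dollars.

Without the control the market clears where 33 - 3P = 7P - 7, i.e. P* = 4 and Q* = 21.
Because the floor (6) lies above the market-clearing price, it is binding.
At P = 6: Qd = 33 - 3·6 = 15 and Qs = 7·6 - 7 = 35.
Consumer surplus without the control is ½ · (11 - 4) · 21 = 73.5.
With the floor, consumers buy 15 units at 6, so CS = ½ · (11 - 6) · 15 = 37.5.
Change in consumer surplus = 37.5 - 73.5 = -36.

-36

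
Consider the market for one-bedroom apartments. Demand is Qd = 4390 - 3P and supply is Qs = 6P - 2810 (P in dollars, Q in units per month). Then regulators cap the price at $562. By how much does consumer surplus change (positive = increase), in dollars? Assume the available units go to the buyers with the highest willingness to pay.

-206108

In a free market, 4390 - 3P = 6P - 2810 gives the equilibrium P* = 800, Q* = 1990.
Since 562 < 800, the ceiling is binding.
At P = 562: Qd = 4390 - 3·562 = 2704 and Qs = 6·562 - 2810 = 562.
Consumer surplus without the control is ½ · (4390/3 - 800) · 1990 = 1980050/3.
With the ceiling, 562 units are sold at 562 (assume they go to the highest-value buyers). The demand price at Q = 562 is 1276, so CS = ½ · [(4390/3 - 562) + (1276 - 562)] · 562 = 1361726/3.
Change in consumer surplus = 1361726/3 - 1980050/3 = -206108.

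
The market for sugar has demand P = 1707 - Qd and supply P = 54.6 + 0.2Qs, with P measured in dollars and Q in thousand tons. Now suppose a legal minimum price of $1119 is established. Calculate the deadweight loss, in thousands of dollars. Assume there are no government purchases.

Rearranging demand gives Qd = 1707 - P; rearranging supply gives Qs = 5P - 273. Equilibrium: 1707 - P = 5P - 273, so 1980 = 6P and P* = 330, Q* = 1377.
Since 1119 > 330, the floor is binding.
At P = 1119: Qd = 1707 - 1119 = 588 and Qs = 5·1119 - 273 = 5322.
Quantity traded falls to 588. At Q = 588 the demand price is 1707 - 588 = 1119 and the supply price is (273 + 588)/5 = 172.2.
Deadweight loss = ½ · (1119 - 172.2) · (1377 - 588) = ½ · 946.8 · 789 = 373512.6.

373512.6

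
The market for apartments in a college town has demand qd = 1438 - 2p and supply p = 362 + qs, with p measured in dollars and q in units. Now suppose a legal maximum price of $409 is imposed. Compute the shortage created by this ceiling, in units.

573

Rearranging supply gives qs = p - 362. In a free market, 1438 - 2p = p - 362 gives the equilibrium p* = 600, q* = 238.
The ceiling of 409 is below the equilibrium price 600, so it binds.
At p = 409: qd = 1438 - 2·409 = 620 and qs = 409 - 362 = 47.
Shortage = qd - qs = 620 - 47 = 573.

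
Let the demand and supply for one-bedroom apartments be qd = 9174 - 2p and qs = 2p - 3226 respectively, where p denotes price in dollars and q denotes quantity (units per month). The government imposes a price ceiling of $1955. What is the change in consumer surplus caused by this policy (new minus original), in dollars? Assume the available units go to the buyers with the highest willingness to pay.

Setting quantity demanded equal to quantity supplied, 9174 - 2p = 2p - 3226, gives p* = 3100 and q* = 2974.
The ceiling of 1955 is below the equilibrium price 3100, so it binds.
At p = 1955: qd = 9174 - 2·1955 = 5264 and qs = 2·1955 - 3226 = 684.
Consumer surplus without the control is ½ · (4587 - 3100) · 2974 = 2211169.
With the ceiling, 684 units are sold at 1955 (assume they go to the highest-value buyers). The demand price at q = 684 is 4245, so CS = ½ · [(4587 - 1955) + (4245 - 1955)] · 684 = 1683324.
Change in consumer surplus = 1683324 - 2211169 = -527845.

-527845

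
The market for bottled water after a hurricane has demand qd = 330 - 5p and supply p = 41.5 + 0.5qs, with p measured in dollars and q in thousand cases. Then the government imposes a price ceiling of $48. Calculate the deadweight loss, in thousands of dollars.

Rearranging supply gives qs = 2p - 83. Without the control the market clears where 330 - 5p = 2p - 83, i.e. p* = 59 and q* = 35.
Since 48 < 59, the ceiling is binding.
At p = 48: qd = 330 - 5·48 = 90 and qs = 2·48 - 83 = 13.
Quantity traded falls to 13. At q = 13 the demand price is (330 - 13)/5 = 63.4 and the supply price is (83 + 13)/2 = 48.
Deadweight loss = ½ · (63.4 - 48) · (35 - 13) = ½ · 15.4 · 22 = 169.4.

169.4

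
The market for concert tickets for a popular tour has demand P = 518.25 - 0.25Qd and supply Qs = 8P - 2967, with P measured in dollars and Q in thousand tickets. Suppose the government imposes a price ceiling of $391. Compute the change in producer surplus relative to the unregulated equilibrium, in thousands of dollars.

Rearranging demand gives Qd = 2073 - 4P. Without the control the market clears where 2073 - 4P = 8P - 2967, i.e. P* = 420 and Q* = 393.
Because the ceiling (391) lies below the market-clearing price, it is binding.
At P = 391: Qd = 2073 - 4·391 = 509 and Qs = 8·391 - 2967 = 161.
Producer surplus without the control is ½ · (420 - 370.875) · 393 = 9653.0625.
With the ceiling, producers sell 161 units at 391, so PS = ½ · (391 - 370.875) · 161 = 1620.0625.
Change in producer surplus = 1620.0625 - 9653.0625 = -8033.

-8033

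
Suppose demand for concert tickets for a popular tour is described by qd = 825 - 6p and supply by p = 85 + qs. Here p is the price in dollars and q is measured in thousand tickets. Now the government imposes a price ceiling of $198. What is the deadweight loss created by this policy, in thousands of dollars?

0

Rearranging supply gives qs = p - 85. Setting quantity demanded equal to quantity supplied, 825 - 6p = p - 85, gives p* = 130 and q* = 45.
The ceiling of 198 is above the equilibrium price 130, so it is not binding; the market clears at p* = 130, q* = 45.
Since the control does not bind, no trades are prevented and deadweight loss is zero.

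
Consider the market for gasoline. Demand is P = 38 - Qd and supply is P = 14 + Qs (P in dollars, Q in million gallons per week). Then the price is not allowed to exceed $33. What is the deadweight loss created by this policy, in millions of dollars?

0

Rearranging demand gives Qd = 38 - P; rearranging supply gives Qs = P - 14. In a free market, 38 - P = P - 14 gives the equilibrium P* = 26, Q* = 12.
The ceiling of 33 is above the equilibrium price 26, so it is not binding; the market clears at P* = 26, Q* = 12.
Since the control does not bind, no trades are prevented and deadweight loss is zero.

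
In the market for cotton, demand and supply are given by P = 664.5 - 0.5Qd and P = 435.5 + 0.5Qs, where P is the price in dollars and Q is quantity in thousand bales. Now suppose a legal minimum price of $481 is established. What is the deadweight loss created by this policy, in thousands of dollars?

0

Rearranging demand gives Qd = 1329 - 2P; rearranging supply gives Qs = 2P - 871. Setting quantity demanded equal to quantity supplied, 1329 - 2P = 2P - 871, gives P* = 550 and Q* = 229.
The floor of 481 is below the equilibrium price 550, so it is not binding; the market clears at P* = 550, Q* = 229.
Since the control does not bind, no trades are prevented and deadweight loss is zero.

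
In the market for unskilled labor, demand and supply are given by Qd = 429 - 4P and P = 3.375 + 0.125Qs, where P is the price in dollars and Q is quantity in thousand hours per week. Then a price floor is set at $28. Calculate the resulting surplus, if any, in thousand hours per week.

0

Rearranging supply gives Qs = 8P - 27. In a free market, 429 - 4P = 8P - 27 gives the equilibrium P* = 38, Q* = 277.
The floor of 28 is below the equilibrium price 38, so it is not binding; the market clears at P* = 38, Q* = 277.
Since the control does not bind, there is no surplus.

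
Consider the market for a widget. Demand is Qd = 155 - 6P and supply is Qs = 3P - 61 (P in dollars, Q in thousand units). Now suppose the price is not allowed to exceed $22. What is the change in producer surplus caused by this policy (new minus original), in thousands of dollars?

-16

Without the control the market clears where 155 - 6P = 3P - 61, i.e. P* = 24 and Q* = 11.
The ceiling of 22 is below the equilibrium price 24, so it binds.
At P = 22: Qd = 155 - 6·22 = 23 and Qs = 3·22 - 61 = 5.
Producer surplus without the control is ½ · (24 - 61/3) · 11 = 121/6.
With the ceiling, producers sell 5 units at 22, so PS = ½ · (22 - 61/3) · 5 = 25/6.
Change in producer surplus = 25/6 - 121/6 = -16.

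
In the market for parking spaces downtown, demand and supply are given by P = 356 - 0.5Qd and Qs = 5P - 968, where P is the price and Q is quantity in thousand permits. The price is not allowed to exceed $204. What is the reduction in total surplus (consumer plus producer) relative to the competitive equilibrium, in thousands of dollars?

11340

Rearranging demand gives Qd = 712 - 2P. Without the control the market clears where 712 - 2P = 5P - 968, i.e. P* = 240 and Q* = 232.
Because the ceiling (204) lies below the market-clearing price, it is binding.
At P = 204: Qd = 712 - 2·204 = 304 and Qs = 5·204 - 968 = 52.
Quantity traded falls to 52. At Q = 52 the demand price is (712 - 52)/2 = 330 and the supply price is (968 + 52)/5 = 204.
Deadweight loss = ½ · (330 - 204) · (232 - 52) = ½ · 126 · 180 = 11340.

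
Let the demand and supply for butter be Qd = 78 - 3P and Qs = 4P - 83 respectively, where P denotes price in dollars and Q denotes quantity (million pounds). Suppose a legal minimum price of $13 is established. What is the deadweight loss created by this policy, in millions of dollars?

Setting quantity demanded equal to quantity supplied, 78 - 3P = 4P - 83, gives P* = 23 and Q* = 9.
The floor of 13 is below the equilibrium price 23, so it is not binding; the market clears at P* = 23, Q* = 9.
Since the control does not bind, no trades are prevented and deadweight loss is zero.

0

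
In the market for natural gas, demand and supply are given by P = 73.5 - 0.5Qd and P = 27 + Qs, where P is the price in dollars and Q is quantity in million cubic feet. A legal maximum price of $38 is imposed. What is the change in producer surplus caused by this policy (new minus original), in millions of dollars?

-420

Rearranging demand gives Qd = 147 - 2P; rearranging supply gives Qs = P - 27. In a free market, 147 - 2P = P - 27 gives the equilibrium P* = 58, Q* = 31.
The ceiling of 38 is below the equilibrium price 58, so it binds.
At P = 38: Qd = 147 - 2·38 = 71 and Qs = 38 - 27 = 11.
Producer surplus without the control is ½ · (58 - 27) · 31 = 480.5.
With the ceiling, producers sell 11 units at 38, so PS = ½ · (38 - 27) · 11 = 60.5.
Change in producer surplus = 60.5 - 480.5 = -420.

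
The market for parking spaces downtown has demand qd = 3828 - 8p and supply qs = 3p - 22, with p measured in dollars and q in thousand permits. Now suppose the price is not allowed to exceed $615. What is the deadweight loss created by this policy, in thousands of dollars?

Equilibrium: 3828 - 8p = 3p - 22, so 3850 = 11p and p* = 350, q* = 1028.
Since 615 is above p* = 350, the ceiling does not bind and the free-market outcome prevails.
Since the control does not bind, no trades are prevented and deadweight loss is zero.

0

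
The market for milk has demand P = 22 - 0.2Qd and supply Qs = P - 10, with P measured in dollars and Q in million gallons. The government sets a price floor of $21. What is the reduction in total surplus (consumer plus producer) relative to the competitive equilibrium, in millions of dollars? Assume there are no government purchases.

Rearranging demand gives Qd = 110 - 5P. Without the control the market clears where 110 - 5P = P - 10, i.e. P* = 20 and Q* = 10.
Since 21 > 20, the floor is binding.
At P = 21: Qd = 110 - 5·21 = 5 and Qs = 21 - 10 = 11.
Quantity traded falls to 5. At Q = 5 the demand price is (110 - 5)/5 = 21 and the supply price is 10 + 5 = 15.
Deadweight loss = ½ · (21 - 15) · (10 - 5) = ½ · 6 · 5 = 15.

15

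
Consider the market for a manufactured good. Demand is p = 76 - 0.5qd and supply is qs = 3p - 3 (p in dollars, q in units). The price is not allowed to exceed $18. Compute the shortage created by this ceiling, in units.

Rearranging demand gives qd = 152 - 2p. Without the control the market clears where 152 - 2p = 3p - 3, i.e. p* = 31 and q* = 90.
The ceiling of 18 is below the equilibrium price 31, so it binds.
At p = 18: qd = 152 - 2·18 = 116 and qs = 3·18 - 3 = 51.
Shortage = qd - qs = 116 - 51 = 65.

65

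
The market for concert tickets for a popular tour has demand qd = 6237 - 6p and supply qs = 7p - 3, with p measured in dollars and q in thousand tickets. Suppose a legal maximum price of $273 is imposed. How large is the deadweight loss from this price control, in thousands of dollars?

324938.25

Setting quantity demanded equal to quantity supplied, 6237 - 6p = 7p - 3, gives p* = 480 and q* = 3357.
The ceiling of 273 is below the equilibrium price 480, so it binds.
At p = 273: qd = 6237 - 6·273 = 4599 and qs = 7·273 - 3 = 1908.
Quantity traded falls to 1908. At q = 1908 the demand price is (6237 - 1908)/6 = 721.5 and the supply price is (3 + 1908)/7 = 273.
Deadweight loss = ½ · (721.5 - 273) · (3357 - 1908) = ½ · 448.5 · 1449 = 324938.25.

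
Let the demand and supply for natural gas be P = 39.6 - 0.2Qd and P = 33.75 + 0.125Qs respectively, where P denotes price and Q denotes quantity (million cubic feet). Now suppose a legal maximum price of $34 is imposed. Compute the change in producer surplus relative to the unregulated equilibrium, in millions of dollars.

Rearranging demand gives Qd = 198 - 5P; rearranging supply gives Qs = 8P - 270. In a free market, 198 - 5P = 8P - 270 gives the equilibrium P* = 36, Q* = 18.
Since 34 < 36, the ceiling is binding.
At P = 34: Qd = 198 - 5·34 = 28 and Qs = 8·34 - 270 = 2.
Producer surplus without the control is ½ · (36 - 33.75) · 18 = 20.25.
With the ceiling, producers sell 2 units at 34, so PS = ½ · (34 - 33.75) · 2 = 0.25.
Change in producer surplus = 0.25 - 20.25 = -20.

-20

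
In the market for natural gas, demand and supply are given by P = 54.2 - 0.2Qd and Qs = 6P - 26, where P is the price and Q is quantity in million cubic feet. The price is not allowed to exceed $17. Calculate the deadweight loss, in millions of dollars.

660

Rearranging demand gives Qd = 271 - 5P. Without the control the market clears where 271 - 5P = 6P - 26, i.e. P* = 27 and Q* = 136.
The ceiling of 17 is below the equilibrium price 27, so it binds.
At P = 17: Qd = 271 - 5·17 = 186 and Qs = 6·17 - 26 = 76.
Quantity traded falls to 76. At Q = 76 the demand price is (271 - 76)/5 = 39 and the supply price is (26 + 76)/6 = 17.
Deadweight loss = ½ · (39 - 17) · (136 - 76) = ½ · 22 · 60 = 660.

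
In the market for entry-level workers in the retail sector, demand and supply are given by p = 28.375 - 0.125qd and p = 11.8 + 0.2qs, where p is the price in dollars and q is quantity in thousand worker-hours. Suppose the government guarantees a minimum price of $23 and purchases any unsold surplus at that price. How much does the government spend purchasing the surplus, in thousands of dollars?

299

Rearranging demand gives qd = 227 - 8p; rearranging supply gives qs = 5p - 59. In a free market, 227 - 8p = 5p - 59 gives the equilibrium p* = 22, q* = 51.
Since 23 > 22, the floor is binding.
At p = 23: qd = 227 - 8·23 = 43 and qs = 5·23 - 59 = 56.
Surplus = qs - qd = 13.
Government expenditure = surplus × support price = 13 × 23 = 299.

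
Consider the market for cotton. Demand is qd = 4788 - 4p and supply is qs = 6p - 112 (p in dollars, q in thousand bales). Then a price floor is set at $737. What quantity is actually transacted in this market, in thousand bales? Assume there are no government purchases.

1840

Equilibrium: 4788 - 4p = 6p - 112, so 4900 = 10p and p* = 490, q* = 2828.
Because the floor (737) lies above the market-clearing price, it is binding.
At p = 737: qd = 4788 - 4·737 = 1840 and qs = 6·737 - 112 = 4310.
The quantity actually transacted is the short side, demand: 1840.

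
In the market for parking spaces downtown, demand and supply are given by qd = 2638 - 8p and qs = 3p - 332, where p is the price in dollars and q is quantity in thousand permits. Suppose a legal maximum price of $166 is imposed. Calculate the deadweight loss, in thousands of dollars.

Setting quantity demanded equal to quantity supplied, 2638 - 8p = 3p - 332, gives p* = 270 and q* = 478.
Because the ceiling (166) lies below the market-clearing price, it is binding.
At p = 166: qd = 2638 - 8·166 = 1310 and qs = 3·166 - 332 = 166.
Quantity traded falls to 166. At q = 166 the demand price is (2638 - 166)/8 = 309 and the supply price is (332 + 166)/3 = 166.
Deadweight loss = ½ · (309 - 166) · (478 - 166) = ½ · 143 · 312 = 22308.

22308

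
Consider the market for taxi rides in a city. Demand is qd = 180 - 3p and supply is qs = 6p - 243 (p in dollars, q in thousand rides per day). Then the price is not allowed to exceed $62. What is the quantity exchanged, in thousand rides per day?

39

Equilibrium: 180 - 3p = 6p - 243, so 423 = 9p and p* = 47, q* = 39.
Since 62 is above p* = 47, the ceiling does not bind and the free-market outcome prevails.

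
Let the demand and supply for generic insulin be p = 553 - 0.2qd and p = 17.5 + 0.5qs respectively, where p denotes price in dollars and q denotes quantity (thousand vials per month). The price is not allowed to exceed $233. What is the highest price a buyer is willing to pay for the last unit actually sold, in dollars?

Rearranging demand gives qd = 2765 - 5p; rearranging supply gives qs = 2p - 35. Without the control the market clears where 2765 - 5p = 2p - 35, i.e. p* = 400 and q* = 765.
The ceiling of 233 is below the equilibrium price 400, so it binds.
At p = 233: qd = 2765 - 5·233 = 1600 and qs = 2·233 - 35 = 431.
Only 431 units reach the market. On the demand curve, the marginal buyer's willingness to pay at q = 431 is (2765 - 431)/5 = 466.8.

466.8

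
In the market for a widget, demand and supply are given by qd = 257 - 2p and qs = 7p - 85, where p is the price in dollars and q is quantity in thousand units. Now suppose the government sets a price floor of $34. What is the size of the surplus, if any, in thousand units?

In a free market, 257 - 2p = 7p - 85 gives the equilibrium p* = 38, q* = 181.
The floor of 34 is below the equilibrium price 38, so it is not binding; the market clears at p* = 38, q* = 181.
Since the control does not bind, there is no surplus.

0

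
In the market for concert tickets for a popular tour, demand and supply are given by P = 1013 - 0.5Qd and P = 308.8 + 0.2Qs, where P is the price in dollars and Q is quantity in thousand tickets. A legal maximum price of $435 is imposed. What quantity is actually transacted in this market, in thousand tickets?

Rearranging demand gives Qd = 2026 - 2P; rearranging supply gives Qs = 5P - 1544. Equilibrium: 2026 - 2P = 5P - 1544, so 3570 = 7P and P* = 510, Q* = 1006.
Since 435 < 510, the ceiling is binding.
At P = 435: Qd = 2026 - 2·435 = 1156 and Qs = 5·435 - 1544 = 631.
The quantity actually transacted is the short side, supply: 631.

631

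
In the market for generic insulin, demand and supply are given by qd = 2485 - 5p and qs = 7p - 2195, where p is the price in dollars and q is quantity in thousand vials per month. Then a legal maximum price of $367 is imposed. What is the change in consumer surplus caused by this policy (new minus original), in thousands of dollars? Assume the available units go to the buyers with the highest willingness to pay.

Without the control the market clears where 2485 - 5p = 7p - 2195, i.e. p* = 390 and q* = 535.
Since 367 < 390, the ceiling is binding.
At p = 367: qd = 2485 - 5·367 = 650 and qs = 7·367 - 2195 = 374.
Consumer surplus without the control is ½ · (497 - 390) · 535 = 28622.5.
With the ceiling, 374 units are sold at 367 (assume they go to the highest-value buyers). The demand price at q = 374 is 422.2, so CS = ½ · [(497 - 367) + (422.2 - 367)] · 374 = 34632.4.
Change in consumer surplus = 34632.4 - 28622.5 = 6009.9.

6009.9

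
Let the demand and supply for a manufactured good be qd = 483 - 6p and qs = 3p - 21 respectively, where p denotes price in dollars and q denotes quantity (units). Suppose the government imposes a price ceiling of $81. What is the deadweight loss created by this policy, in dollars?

0

Setting quantity demanded equal to quantity supplied, 483 - 6p = 3p - 21, gives p* = 56 and q* = 147.
Since 81 is above p* = 56, the ceiling does not bind and the free-market outcome prevails.
Since the control does not bind, no trades are prevented and deadweight loss is zero.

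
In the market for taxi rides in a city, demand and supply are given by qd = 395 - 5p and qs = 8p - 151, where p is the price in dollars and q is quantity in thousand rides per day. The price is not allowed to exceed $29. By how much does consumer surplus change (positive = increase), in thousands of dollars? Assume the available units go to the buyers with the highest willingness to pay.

Equilibrium: 395 - 5p = 8p - 151, so 546 = 13p and p* = 42, q* = 185.
Because the ceiling (29) lies below the market-clearing price, it is binding.
At p = 29: qd = 395 - 5·29 = 250 and qs = 8·29 - 151 = 81.
Consumer surplus without the control is ½ · (79 - 42) · 185 = 3422.5.
With the ceiling, 81 units are sold at 29 (assume they go to the highest-value buyers). The demand price at q = 81 is 62.8, so CS = ½ · [(79 - 29) + (62.8 - 29)] · 81 = 3393.9.
Change in consumer surplus = 3393.9 - 3422.5 = -28.6.

-28.6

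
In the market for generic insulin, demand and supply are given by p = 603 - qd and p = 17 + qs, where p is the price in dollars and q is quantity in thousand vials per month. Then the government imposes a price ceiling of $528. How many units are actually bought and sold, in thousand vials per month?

Rearranging demand gives qd = 603 - p; rearranging supply gives qs = p - 17. Equilibrium: 603 - p = p - 17, so 620 = 2p and p* = 310, q* = 293.
The ceiling of 528 is above the equilibrium price 310, so it is not binding; the market clears at p* = 310, q* = 293.

293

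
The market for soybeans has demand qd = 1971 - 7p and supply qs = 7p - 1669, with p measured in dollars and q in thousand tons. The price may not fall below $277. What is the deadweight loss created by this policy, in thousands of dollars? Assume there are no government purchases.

2023

In a free market, 1971 - 7p = 7p - 1669 gives the equilibrium p* = 260, q* = 151.
Since 277 > 260, the floor is binding.
At p = 277: qd = 1971 - 7·277 = 32 and qs = 7·277 - 1669 = 270.
Quantity traded falls to 32. At q = 32 the demand price is (1971 - 32)/7 = 277 and the supply price is (1669 + 32)/7 = 243.
Deadweight loss = ½ · (277 - 243) · (151 - 32) = ½ · 34 · 119 = 2023.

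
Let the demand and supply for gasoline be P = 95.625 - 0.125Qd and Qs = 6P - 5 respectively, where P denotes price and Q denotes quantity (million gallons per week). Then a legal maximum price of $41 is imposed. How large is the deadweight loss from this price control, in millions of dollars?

1029

Rearranging demand gives Qd = 765 - 8P. Equilibrium: 765 - 8P = 6P - 5, so 770 = 14P and P* = 55, Q* = 325.
Since 41 < 55, the ceiling is binding.
At P = 41: Qd = 765 - 8·41 = 437 and Qs = 6·41 - 5 = 241.
Quantity traded falls to 241. At Q = 241 the demand price is (765 - 241)/8 = 65.5 and the supply price is (5 + 241)/6 = 41.
Deadweight loss = ½ · (65.5 - 41) · (325 - 241) = ½ · 24.5 · 84 = 1029.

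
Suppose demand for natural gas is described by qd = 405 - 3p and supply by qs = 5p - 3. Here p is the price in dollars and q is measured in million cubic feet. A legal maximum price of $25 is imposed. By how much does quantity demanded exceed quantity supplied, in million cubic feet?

208

Without the control the market clears where 405 - 3p = 5p - 3, i.e. p* = 51 and q* = 252.
Because the ceiling (25) lies below the market-clearing price, it is binding.
At p = 25: qd = 405 - 3·25 = 330 and qs = 5·25 - 3 = 122.
Shortage = qd - qs = 330 - 122 = 208.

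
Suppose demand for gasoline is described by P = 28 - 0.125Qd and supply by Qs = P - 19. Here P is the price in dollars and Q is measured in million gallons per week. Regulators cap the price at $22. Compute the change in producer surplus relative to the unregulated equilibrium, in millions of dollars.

Rearranging demand gives Qd = 224 - 8P. Equilibrium: 224 - 8P = P - 19, so 243 = 9P and P* = 27, Q* = 8.
Since 22 < 27, the ceiling is binding.
At P = 22: Qd = 224 - 8·22 = 48 and Qs = 22 - 19 = 3.
Producer surplus without the control is ½ · (27 - 19) · 8 = 32.
With the ceiling, producers sell 3 units at 22, so PS = ½ · (22 - 19) · 3 = 4.5.
Change in producer surplus = 4.5 - 32 = -27.5.

-27.5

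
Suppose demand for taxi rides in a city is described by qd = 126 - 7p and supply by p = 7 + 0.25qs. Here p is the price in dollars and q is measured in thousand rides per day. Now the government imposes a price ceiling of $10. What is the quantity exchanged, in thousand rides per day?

12

Rearranging supply gives qs = 4p - 28. In a free market, 126 - 7p = 4p - 28 gives the equilibrium p* = 14, q* = 28.
The ceiling of 10 is below the equilibrium price 14, so it binds.
At p = 10: qd = 126 - 7·10 = 56 and qs = 4·10 - 28 = 12.
The quantity actually transacted is the short side, supply: 12.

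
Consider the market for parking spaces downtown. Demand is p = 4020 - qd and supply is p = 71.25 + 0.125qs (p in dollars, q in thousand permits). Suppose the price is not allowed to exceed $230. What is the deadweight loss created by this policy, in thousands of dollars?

Rearranging demand gives qd = 4020 - p; rearranging supply gives qs = 8p - 570. Without the control the market clears where 4020 - p = 8p - 570, i.e. p* = 510 and q* = 3510.
Since 230 < 510, the ceiling is binding.
At p = 230: qd = 4020 - 230 = 3790 and qs = 8·230 - 570 = 1270.
Quantity traded falls to 1270. At q = 1270 the demand price is 4020 - 1270 = 2750 and the supply price is (570 + 1270)/8 = 230.
Deadweight loss = ½ · (2750 - 230) · (3510 - 1270) = ½ · 2520 · 2240 = 2822400.

2822400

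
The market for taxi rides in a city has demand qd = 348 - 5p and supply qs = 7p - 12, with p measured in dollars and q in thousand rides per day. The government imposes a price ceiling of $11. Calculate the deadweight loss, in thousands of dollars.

Setting quantity demanded equal to quantity supplied, 348 - 5p = 7p - 12, gives p* = 30 and q* = 198.
Since 11 < 30, the ceiling is binding.
At p = 11: qd = 348 - 5·11 = 293 and qs = 7·11 - 12 = 65.
Quantity traded falls to 65. At q = 65 the demand price is (348 - 65)/5 = 56.6 and the supply price is (12 + 65)/7 = 11.
Deadweight loss = ½ · (56.6 - 11) · (198 - 65) = ½ · 45.6 · 133 = 3032.4.

3032.4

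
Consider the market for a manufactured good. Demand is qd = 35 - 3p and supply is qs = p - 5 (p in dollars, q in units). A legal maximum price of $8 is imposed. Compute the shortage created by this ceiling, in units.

8

In a free market, 35 - 3p = p - 5 gives the equilibrium p* = 10, q* = 5.
Because the ceiling (8) lies below the market-clearing price, it is binding.
At p = 8: qd = 35 - 3·8 = 11 and qs = 8 - 5 = 3.
Shortage = qd - qs = 11 - 3 = 8.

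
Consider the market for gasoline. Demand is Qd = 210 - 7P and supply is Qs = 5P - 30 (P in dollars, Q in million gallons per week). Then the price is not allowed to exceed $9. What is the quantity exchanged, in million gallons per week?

Equilibrium: 210 - 7P = 5P - 30, so 240 = 12P and P* = 20, Q* = 70.
Because the ceiling (9) lies below the market-clearing price, it is binding.
At P = 9: Qd = 210 - 7·9 = 147 and Qs = 5·9 - 30 = 15.
The quantity actually transacted is the short side, supply: 15.

15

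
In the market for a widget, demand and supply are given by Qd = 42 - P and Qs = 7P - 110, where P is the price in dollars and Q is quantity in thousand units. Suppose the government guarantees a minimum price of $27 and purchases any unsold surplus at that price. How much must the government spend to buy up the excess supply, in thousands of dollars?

1728

Setting quantity demanded equal to quantity supplied, 42 - P = 7P - 110, gives P* = 19 and Q* = 23.
Since 27 > 19, the floor is binding.
At P = 27: Qd = 42 - 27 = 15 and Qs = 7·27 - 110 = 79.
Surplus = Qs - Qd = 64.
Government expenditure = surplus × support price = 64 × 27 = 1728.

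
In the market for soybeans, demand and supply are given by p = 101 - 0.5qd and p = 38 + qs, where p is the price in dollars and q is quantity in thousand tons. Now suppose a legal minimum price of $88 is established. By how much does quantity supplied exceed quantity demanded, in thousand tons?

24

Rearranging demand gives qd = 202 - 2p; rearranging supply gives qs = p - 38. Equilibrium: 202 - 2p = p - 38, so 240 = 3p and p* = 80, q* = 42.
The floor of 88 is above the equilibrium price 80, so it binds.
At p = 88: qd = 202 - 2·88 = 26 and qs = 88 - 38 = 50.
Surplus = qs - qd = 50 - 26 = 24.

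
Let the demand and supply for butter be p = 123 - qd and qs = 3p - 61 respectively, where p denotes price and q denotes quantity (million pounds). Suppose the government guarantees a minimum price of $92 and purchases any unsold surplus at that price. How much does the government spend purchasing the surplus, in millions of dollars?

16928

Rearranging demand gives qd = 123 - p. In a free market, 123 - p = 3p - 61 gives the equilibrium p* = 46, q* = 77.
The floor of 92 is above the equilibrium price 46, so it binds.
At p = 92: qd = 123 - 92 = 31 and qs = 3·92 - 61 = 215.
Surplus = qs - qd = 184.
Government expenditure = surplus × support price = 184 × 92 = 16928.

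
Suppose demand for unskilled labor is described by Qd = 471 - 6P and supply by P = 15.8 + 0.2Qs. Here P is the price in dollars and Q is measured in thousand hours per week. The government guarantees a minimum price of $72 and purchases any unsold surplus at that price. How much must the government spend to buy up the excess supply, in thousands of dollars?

17424

Rearranging supply gives Qs = 5P - 79. In a free market, 471 - 6P = 5P - 79 gives the equilibrium P* = 50, Q* = 171.
Since 72 > 50, the floor is binding.
At P = 72: Qd = 471 - 6·72 = 39 and Qs = 5·72 - 79 = 281.
Surplus = Qs - Qd = 242.
Government expenditure = surplus × support price = 242 × 72 = 17424.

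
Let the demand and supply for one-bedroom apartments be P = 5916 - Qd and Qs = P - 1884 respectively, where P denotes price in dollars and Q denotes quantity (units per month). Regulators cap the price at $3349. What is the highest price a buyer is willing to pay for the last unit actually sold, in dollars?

4451

Rearranging demand gives Qd = 5916 - P. Equilibrium: 5916 - P = P - 1884, so 7800 = 2P and P* = 3900, Q* = 2016.
The ceiling of 3349 is below the equilibrium price 3900, so it binds.
At P = 3349: Qd = 5916 - 3349 = 2567 and Qs = 3349 - 1884 = 1465.
Only 1465 units reach the market. On the demand curve, the marginal buyer's willingness to pay at Q = 1465 is (5916 - 1465) = 4451.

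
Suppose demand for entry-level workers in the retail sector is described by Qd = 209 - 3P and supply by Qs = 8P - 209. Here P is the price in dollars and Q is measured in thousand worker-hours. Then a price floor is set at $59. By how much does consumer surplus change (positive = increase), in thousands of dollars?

-1333.5

In a free market, 209 - 3P = 8P - 209 gives the equilibrium P* = 38, Q* = 95.
Because the floor (59) lies above the market-clearing price, it is binding.
At P = 59: Qd = 209 - 3·59 = 32 and Qs = 8·59 - 209 = 263.
Consumer surplus without the control is ½ · (209/3 - 38) · 95 = 9025/6.
With the floor, consumers buy 32 units at 59, so CS = ½ · (209/3 - 59) · 32 = 512/3.
Change in consumer surplus = 512/3 - 9025/6 = -1333.5.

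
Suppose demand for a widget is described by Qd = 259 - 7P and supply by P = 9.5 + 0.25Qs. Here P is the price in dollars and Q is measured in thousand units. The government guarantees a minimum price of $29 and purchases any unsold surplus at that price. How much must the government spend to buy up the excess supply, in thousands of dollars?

Rearranging supply gives Qs = 4P - 38. Equilibrium: 259 - 7P = 4P - 38, so 297 = 11P and P* = 27, Q* = 70.
Because the floor (29) lies above the market-clearing price, it is binding.
At P = 29: Qd = 259 - 7·29 = 56 and Qs = 4·29 - 38 = 78.
Surplus = Qs - Qd = 22.
Government expenditure = surplus × support price = 22 × 29 = 638.

638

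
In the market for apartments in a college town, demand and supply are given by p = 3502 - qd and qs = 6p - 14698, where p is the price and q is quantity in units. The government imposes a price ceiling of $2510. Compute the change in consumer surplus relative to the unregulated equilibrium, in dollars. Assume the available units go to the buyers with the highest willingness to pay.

Rearranging demand gives qd = 3502 - p. Without the control the market clears where 3502 - p = 6p - 14698, i.e. p* = 2600 and q* = 902.
The ceiling of 2510 is below the equilibrium price 2600, so it binds.
At p = 2510: qd = 3502 - 2510 = 992 and qs = 6·2510 - 14698 = 362.
Consumer surplus without the control is ½ · (3502 - 2600) · 902 = 406802.
With the ceiling, 362 units are sold at 2510 (assume they go to the highest-value buyers). The demand price at q = 362 is 3140, so CS = ½ · [(3502 - 2510) + (3140 - 2510)] · 362 = 293582.
Change in consumer surplus = 293582 - 406802 = -113220.

-113220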